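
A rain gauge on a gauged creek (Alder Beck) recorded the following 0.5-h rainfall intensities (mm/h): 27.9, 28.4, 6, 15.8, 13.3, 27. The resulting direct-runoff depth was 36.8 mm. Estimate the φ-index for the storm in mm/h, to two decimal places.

φ ≈ 7.76 mm/h

Only the 5 blocks with intensity above φ contribute runoff: 27.9, 28.4, 15.8, 13.3, 27 mm/h.
Σ(I−φ)·Δt = d  ⇒  (27.9+28.4+15.8+13.3+27 − 5φ)·0.5 = 36.8
φ = (112.4 − 36.8/0.5) / 5 = 7.76 mm/h.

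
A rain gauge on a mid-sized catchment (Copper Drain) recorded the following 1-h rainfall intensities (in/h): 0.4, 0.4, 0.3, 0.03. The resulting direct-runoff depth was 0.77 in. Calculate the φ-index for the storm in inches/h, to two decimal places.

Only the 3 blocks with intensity above φ contribute runoff: 0.4, 0.4, 0.3 in/h.
Σ(I−φ)·Δt = d  ⇒  (0.4+0.4+0.3 − 3φ)·1 = 0.77
φ = (1.100 − 0.77/1) / 3 = 0.11 in/h.

φ ≈ 0.11 in/h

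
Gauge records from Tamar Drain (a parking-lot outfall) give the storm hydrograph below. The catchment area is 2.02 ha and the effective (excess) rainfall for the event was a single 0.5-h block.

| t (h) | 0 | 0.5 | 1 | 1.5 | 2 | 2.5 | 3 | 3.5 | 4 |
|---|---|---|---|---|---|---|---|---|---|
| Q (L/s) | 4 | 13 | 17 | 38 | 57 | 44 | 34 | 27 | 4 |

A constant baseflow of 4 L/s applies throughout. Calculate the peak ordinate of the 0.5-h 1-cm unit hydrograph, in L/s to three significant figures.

Direct runoff: 0.0, 9.0, 13.0, 34.0, 53.0, 40.0, 30.0, 23.0, 0.0 L/s; ΣQ_DR = 202.0 L/s, peak = 53.0 L/s.
Runoff depth d = ΣQ_DR·Δt / A = 202.0 × 1800 / (2.02 ha) = 18.00 mm.
The 1-cm UH is the DRH scaled by (10 mm)/d, so U_p = 53.0 × 10/18.00 = 29.4 L/s.

U_p ≈ 29.4 L/s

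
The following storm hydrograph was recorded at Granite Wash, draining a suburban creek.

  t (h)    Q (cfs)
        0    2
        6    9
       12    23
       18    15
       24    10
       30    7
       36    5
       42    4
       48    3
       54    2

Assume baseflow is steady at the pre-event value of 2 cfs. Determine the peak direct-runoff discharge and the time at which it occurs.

Subtracting baseflow gives direct-runoff ordinates: 0.0, 7.0, 21.0, 13.0, 8.0, 5.0, 3.0, 2.0, 1.0, 0.0 cfs.
The maximum is 21.0 cfs, occurring at the reading for t = 12 h.

Q_p = 21.0 cfs at t = 12 h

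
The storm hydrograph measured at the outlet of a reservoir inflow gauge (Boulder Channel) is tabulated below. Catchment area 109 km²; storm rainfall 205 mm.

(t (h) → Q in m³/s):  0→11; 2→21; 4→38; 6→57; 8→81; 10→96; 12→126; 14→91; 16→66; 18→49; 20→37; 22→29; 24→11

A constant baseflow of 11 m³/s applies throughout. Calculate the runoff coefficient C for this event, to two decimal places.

C ≈ 0.18

ΣQ_DR = 570.0 m³/s; V = ΣQ_DR·Δt = 4.104 × 10^6 m³.
Runoff depth d = V / A = 37.65 mm.
C = d / P = 37.65 / 205 = 0.18.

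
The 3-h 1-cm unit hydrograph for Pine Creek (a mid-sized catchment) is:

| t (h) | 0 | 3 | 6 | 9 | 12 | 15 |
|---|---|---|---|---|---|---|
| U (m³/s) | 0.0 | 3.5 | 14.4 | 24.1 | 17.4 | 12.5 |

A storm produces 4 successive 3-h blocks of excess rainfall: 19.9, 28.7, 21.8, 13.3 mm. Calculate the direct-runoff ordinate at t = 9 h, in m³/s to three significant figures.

By discrete convolution, Q_j = Σ (P_i / 10 mm) · U_{j−i}.
At t = 9 h (j=3): Q = (19.9/10)·24.1 + (28.7/10)·14.4 + (21.8/10)·3.5 + (13.3/10)·0.0 = 96.9 m³/s.

Q ≈ 96.9 m³/s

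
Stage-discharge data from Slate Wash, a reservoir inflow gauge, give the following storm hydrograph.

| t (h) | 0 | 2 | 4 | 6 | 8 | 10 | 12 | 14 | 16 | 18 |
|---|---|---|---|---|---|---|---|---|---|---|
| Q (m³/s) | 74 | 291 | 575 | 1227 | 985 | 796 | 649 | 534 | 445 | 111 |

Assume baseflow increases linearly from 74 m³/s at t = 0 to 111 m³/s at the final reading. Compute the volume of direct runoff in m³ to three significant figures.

V ≈ 3.43 × 10^7 m³

Direct-runoff ordinates (Q − Q_b): 0.00, 212.89, 492.78, 1140.67, 894.56, 701.44, 550.33, 431.22, 338.11, 0.00 m³/s.
ΣQ_DR = 4762 m³/s.
With Δt = 2 h = 7200 s, V = ΣQ_DR · Δt = 4762 × 7200 = 3.43 × 10^7 m³.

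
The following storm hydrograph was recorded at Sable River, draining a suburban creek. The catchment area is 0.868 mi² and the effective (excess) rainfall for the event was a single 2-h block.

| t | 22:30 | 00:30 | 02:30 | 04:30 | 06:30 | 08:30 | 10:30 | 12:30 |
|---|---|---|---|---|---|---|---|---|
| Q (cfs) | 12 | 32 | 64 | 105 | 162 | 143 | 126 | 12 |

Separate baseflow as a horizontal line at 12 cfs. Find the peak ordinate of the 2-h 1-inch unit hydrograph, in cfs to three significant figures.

Direct runoff: 0.0, 20.0, 52.0, 93.0, 150.0, 131.0, 114.0, 0.0 cfs; ΣQ_DR = 560.0 cfs, peak = 150.0 cfs.
Runoff depth d = ΣQ_DR·Δt / A = 560.0 × 7200 / (0.868 mi²) = 1.999 in.
The 1-inch UH is the DRH scaled by (1 in)/d, so U_p = 150.0 × 1/1.999 = 75.0 cfs.

U_p ≈ 75.0 cfs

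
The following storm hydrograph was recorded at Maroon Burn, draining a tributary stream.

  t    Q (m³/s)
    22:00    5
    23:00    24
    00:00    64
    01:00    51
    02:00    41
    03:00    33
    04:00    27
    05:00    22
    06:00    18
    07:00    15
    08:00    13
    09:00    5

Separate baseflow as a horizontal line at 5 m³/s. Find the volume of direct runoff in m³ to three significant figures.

V ≈ 9.29 × 10^5 m³

Direct-runoff ordinates (Q − Q_b): 0.0, 19.0, 59.0, 46.0, 36.0, 28.0, 22.0, 17.0, 13.0, 10.0, 8.0, 0.0 m³/s.
ΣQ_DR = 258.0 m³/s.
With Δt = 1 h = 3600 s, V = ΣQ_DR · Δt = 258.0 × 3600 = 9.29 × 10^5 m³.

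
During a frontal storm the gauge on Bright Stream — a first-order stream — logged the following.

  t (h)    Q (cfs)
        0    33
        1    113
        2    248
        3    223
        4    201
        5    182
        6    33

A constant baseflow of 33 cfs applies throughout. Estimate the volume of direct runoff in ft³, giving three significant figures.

V ≈ 2.89 × 10^6 ft³

Direct-runoff ordinates (Q − Q_b): 0.0, 80.0, 215.0, 190.0, 168.0, 149.0, 0.0 cfs.
ΣQ_DR = 802.0 cfs.
With Δt = 1 h = 3600 s, V = ΣQ_DR · Δt = 802.0 × 3600 = 2.89 × 10^6 ft³.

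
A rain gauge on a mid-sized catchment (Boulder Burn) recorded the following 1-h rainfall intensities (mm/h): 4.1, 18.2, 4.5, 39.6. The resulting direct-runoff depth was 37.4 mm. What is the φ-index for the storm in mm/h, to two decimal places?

φ ≈ 10.20 mm/h

Only the 2 blocks with intensity above φ contribute runoff: 18.2, 39.6 mm/h.
Σ(I−φ)·Δt = d  ⇒  (18.2+39.6 − 2φ)·1 = 37.4
φ = (57.80 − 37.4/1) / 2 = 10.20 mm/h.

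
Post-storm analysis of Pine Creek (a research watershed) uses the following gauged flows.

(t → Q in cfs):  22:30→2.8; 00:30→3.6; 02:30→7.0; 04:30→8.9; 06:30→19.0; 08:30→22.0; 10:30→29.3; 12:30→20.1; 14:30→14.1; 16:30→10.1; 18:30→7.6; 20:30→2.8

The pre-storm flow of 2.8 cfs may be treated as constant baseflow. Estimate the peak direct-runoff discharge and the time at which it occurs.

Subtracting baseflow gives direct-runoff ordinates: 0.0, 0.8, 4.2, 6.1, 16.2, 19.2, 26.5, 17.3, 11.3, 7.3, 4.8, 0.0 cfs.
The maximum is 26.5 cfs, occurring at the reading for t = 10:30.

Q_p = 26.5 cfs at t = 10:30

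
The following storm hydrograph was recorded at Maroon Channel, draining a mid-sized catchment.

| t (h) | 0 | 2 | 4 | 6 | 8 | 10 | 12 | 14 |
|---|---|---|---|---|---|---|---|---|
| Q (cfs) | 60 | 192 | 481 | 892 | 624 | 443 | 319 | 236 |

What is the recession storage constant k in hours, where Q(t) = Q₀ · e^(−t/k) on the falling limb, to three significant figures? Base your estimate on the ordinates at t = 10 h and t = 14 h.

On the falling limb, Q drops from 443 to 236 cfs between t = 10 h and t = 14 h (Δt = 4 h).
k = −Δt / ln(Q₂/Q₁) = −4 / ln(236/443) = 6.35 h.

k ≈ 6.35 h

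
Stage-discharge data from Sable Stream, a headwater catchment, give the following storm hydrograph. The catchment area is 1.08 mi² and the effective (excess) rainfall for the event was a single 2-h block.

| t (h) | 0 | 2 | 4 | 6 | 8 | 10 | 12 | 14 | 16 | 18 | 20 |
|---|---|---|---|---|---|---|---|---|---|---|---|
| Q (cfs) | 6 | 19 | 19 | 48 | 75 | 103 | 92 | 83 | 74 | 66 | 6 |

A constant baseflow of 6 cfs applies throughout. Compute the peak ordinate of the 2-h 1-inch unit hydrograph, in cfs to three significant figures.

Direct runoff: 0.0, 13.0, 13.0, 42.0, 69.0, 97.0, 86.0, 77.0, 68.0, 60.0, 0.0 cfs; ΣQ_DR = 525.0 cfs, peak = 97.0 cfs.
Runoff depth d = ΣQ_DR·Δt / A = 525.0 × 7200 / (1.08 mi²) = 1.507 in.
The 1-inch UH is the DRH scaled by (1 in)/d, so U_p = 97.0 × 1/1.507 = 64.4 cfs.

U_p ≈ 64.4 cfs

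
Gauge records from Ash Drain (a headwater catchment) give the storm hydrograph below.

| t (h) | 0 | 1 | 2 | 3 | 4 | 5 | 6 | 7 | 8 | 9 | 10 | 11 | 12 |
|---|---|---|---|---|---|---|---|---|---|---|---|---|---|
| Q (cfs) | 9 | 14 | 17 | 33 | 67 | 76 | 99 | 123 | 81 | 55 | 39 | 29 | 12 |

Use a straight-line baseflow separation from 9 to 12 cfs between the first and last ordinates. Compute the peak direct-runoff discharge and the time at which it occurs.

Q_p = 112.25 cfs at t = 7 h

Subtracting baseflow gives direct-runoff ordinates: 0.00, 4.75, 7.50, 23.25, 57.00, 65.75, 88.50, 112.25, 70.00, 43.75, 27.50, 17.25, 0.00 cfs.
The maximum is 112.25 cfs, occurring at the reading for t = 7 h.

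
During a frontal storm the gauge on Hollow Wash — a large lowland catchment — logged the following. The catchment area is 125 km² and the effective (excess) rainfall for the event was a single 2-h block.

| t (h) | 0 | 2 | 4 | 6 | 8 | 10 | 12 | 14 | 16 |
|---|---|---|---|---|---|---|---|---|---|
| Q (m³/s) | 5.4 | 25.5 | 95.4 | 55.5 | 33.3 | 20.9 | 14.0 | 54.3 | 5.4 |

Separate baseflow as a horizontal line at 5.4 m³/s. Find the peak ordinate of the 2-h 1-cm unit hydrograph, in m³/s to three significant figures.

U_p ≈ 59.8 m³/s

Direct runoff: 0.0, 20.1, 90.0, 50.1, 27.9, 15.5, 8.6, 48.9, 0.0 m³/s; ΣQ_DR = 261.1 m³/s, peak = 90.0 m³/s.
Runoff depth d = ΣQ_DR·Δt / A = 261.1 × 7200 / (125 km²) = 15.04 mm.
The 1-cm UH is the DRH scaled by (10 mm)/d, so U_p = 90.0 × 10/15.04 = 59.8 m³/s.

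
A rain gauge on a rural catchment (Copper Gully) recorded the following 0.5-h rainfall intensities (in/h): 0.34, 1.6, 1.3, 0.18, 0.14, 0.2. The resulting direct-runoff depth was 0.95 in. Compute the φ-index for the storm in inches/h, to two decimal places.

φ ≈ 0.50 in/h

Only the 2 blocks with intensity above φ contribute runoff: 1.6, 1.3 in/h.
Σ(I−φ)·Δt = d  ⇒  (1.6+1.3 − 2φ)·0.5 = 0.95
φ = (2.900 − 0.95/0.5) / 2 = 0.50 in/h.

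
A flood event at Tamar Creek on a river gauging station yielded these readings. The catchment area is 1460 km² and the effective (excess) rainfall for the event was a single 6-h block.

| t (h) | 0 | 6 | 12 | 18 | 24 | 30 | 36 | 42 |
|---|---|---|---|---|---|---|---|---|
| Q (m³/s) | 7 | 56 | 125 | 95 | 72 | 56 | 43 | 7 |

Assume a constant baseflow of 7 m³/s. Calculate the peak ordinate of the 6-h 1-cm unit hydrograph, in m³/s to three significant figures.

Direct runoff: 0.0, 49.0, 118.0, 88.0, 65.0, 49.0, 36.0, 0.0 m³/s; ΣQ_DR = 405.0 m³/s, peak = 118.0 m³/s.
Runoff depth d = ΣQ_DR·Δt / A = 405.0 × 21600 / (1460 km²) = 5.992 mm.
The 1-cm UH is the DRH scaled by (10 mm)/d, so U_p = 118.0 × 10/5.992 = 197 m³/s.

U_p ≈ 197 m³/s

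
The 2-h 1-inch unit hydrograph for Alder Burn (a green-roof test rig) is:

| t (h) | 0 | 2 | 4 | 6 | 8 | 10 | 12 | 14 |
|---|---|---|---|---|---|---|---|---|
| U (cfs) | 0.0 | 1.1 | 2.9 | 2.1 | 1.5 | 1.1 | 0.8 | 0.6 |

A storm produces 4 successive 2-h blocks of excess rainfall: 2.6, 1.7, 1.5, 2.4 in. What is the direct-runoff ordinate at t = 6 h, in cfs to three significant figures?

By discrete convolution, Q_j = Σ (P_i / 1 in) · U_{j−i}.
At t = 6 h (j=3): Q = (2.6/1)·2.1 + (1.7/1)·2.9 + (1.5/1)·1.1 + (2.4/1)·0.0 = 12.0 cfs.

Q ≈ 12.0 cfs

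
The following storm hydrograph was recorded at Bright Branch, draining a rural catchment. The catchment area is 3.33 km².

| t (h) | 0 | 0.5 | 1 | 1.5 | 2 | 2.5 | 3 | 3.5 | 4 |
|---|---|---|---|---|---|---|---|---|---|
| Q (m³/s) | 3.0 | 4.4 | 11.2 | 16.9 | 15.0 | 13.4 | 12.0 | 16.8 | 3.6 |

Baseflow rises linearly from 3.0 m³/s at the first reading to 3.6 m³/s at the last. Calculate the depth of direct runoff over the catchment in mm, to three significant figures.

d ≈ 36.0 mm

Direct runoff: 0.00, 1.32, 8.05, 13.68, 11.70, 10.03, 8.55, 13.28, 0.00 m³/s; ΣQ_DR = 66.60 m³/s.
V = ΣQ_DR · Δt = 66.60 × 1800 s = 1.199 × 10^5 m³.
Over A = 3.33 km², depth = V / A = 36.0 mm.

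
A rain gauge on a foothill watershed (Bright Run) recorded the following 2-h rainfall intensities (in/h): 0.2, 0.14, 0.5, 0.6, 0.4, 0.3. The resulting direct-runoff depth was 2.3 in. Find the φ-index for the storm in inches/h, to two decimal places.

Only the 5 blocks with intensity above φ contribute runoff: 0.2, 0.5, 0.6, 0.4, 0.3 in/h.
Σ(I−φ)·Δt = d  ⇒  (0.2+0.5+0.6+0.4+0.3 − 5φ)·2 = 2.3
φ = (2.000 − 2.3/2) / 5 = 0.17 in/h.

φ ≈ 0.17 in/h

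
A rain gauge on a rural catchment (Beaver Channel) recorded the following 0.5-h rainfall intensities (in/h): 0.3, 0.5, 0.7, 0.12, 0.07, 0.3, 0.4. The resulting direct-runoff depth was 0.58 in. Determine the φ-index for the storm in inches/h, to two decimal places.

Only the 5 blocks with intensity above φ contribute runoff: 0.3, 0.5, 0.7, 0.3, 0.4 in/h.
Σ(I−φ)·Δt = d  ⇒  (0.3+0.5+0.7+0.3+0.4 − 5φ)·0.5 = 0.58
φ = (2.200 − 0.58/0.5) / 5 = 0.21 in/h.

φ ≈ 0.21 in/h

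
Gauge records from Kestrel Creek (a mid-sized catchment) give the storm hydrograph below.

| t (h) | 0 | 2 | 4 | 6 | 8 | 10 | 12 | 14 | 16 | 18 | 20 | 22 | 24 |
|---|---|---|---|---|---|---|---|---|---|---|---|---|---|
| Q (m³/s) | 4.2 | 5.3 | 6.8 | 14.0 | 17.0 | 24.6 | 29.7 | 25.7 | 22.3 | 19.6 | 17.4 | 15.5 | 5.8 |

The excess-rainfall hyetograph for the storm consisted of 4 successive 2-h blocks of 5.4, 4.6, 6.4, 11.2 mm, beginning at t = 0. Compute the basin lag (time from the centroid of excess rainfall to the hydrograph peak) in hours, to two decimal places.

t_L ≈ 7.30 h

Centroid of excess rainfall: t_c = Σ P_i·t̄_i / ΣP_i = 4.6957 h (block centres at 1, 3, 5, 7 h).
Hydrograph peak occurs at t = 12 h, so basin lag t_L = 12 − 4.6957 = 7.30 h.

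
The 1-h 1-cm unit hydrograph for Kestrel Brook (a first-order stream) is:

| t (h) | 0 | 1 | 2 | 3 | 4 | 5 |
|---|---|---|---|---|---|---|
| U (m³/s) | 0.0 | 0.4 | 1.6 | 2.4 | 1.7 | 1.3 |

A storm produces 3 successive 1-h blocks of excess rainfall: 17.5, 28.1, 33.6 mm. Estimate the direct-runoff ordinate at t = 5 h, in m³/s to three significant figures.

Q ≈ 15.1 m³/s

By discrete convolution, Q_j = Σ (P_i / 10 mm) · U_{j−i}.
At t = 5 h (j=5): Q = (17.5/10)·1.3 + (28.1/10)·1.7 + (33.6/10)·2.4 = 15.1 m³/s.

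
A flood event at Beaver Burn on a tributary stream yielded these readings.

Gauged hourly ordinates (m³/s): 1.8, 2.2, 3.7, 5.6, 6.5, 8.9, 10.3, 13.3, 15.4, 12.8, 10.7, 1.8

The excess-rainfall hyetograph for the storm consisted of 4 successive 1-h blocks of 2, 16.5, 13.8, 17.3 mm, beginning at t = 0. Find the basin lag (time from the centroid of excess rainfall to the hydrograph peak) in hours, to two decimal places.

t_L ≈ 5.56 h

Centroid of excess rainfall: t_c = Σ P_i·t̄_i / ΣP_i = 2.4355 h (block centres at 0.5, 1.5, 2.5, 3.5 h).
Hydrograph peak occurs at t = 8 h, so basin lag t_L = 8 − 2.4355 = 5.56 h.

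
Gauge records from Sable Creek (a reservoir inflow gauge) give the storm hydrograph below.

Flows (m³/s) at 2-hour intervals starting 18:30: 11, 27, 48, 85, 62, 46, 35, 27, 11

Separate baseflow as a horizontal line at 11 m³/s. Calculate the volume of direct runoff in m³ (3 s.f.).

Direct-runoff ordinates (Q − Q_b): 0.0, 16.0, 37.0, 74.0, 51.0, 35.0, 24.0, 16.0, 0.0 m³/s.
ΣQ_DR = 253.0 m³/s.
With Δt = 2 h = 7200 s, V = ΣQ_DR · Δt = 253.0 × 7200 = 1.82 × 10^6 m³.

V ≈ 1.82 × 10^6 m³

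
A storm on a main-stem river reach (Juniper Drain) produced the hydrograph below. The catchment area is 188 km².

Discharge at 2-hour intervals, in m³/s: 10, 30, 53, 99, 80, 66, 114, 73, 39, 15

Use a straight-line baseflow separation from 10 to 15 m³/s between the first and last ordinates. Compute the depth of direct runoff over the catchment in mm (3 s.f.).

d ≈ 17.4 mm

Direct runoff: 0.00, 19.44, 41.89, 87.33, 67.78, 53.22, 100.67, 59.11, 24.56, 0.00 m³/s; ΣQ_DR = 454.0 m³/s.
V = ΣQ_DR · Δt = 454.0 × 7200 s = 3.269 × 10^6 m³.
Over A = 188 km², depth = V / A = 17.4 mm.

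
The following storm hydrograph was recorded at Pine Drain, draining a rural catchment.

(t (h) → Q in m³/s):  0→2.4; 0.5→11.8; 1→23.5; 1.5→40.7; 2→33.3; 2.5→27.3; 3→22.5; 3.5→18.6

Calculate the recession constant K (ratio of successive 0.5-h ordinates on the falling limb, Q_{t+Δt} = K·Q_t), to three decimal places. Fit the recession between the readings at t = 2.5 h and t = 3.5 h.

K ≈ 0.825

Using the recession-limb readings at t = 2.5 h and t = 3.5 h: Q falls from 27.3 to 18.6 m³/s over 2 intervals.
K = (Q₂/Q₁)^(1/2) = (18.6/27.3)^(1/2) = 0.825.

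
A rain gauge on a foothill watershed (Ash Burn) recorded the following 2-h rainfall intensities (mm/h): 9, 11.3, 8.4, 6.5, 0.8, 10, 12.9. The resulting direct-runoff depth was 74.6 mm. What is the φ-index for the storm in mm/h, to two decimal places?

φ ≈ 3.47 mm/h

Only the 6 blocks with intensity above φ contribute runoff: 9, 11.3, 8.4, 6.5, 10, 12.9 mm/h.
Σ(I−φ)·Δt = d  ⇒  (9+11.3+8.4+6.5+10+12.9 − 6φ)·2 = 74.6
φ = (58.10 − 74.6/2) / 6 = 3.47 mm/h.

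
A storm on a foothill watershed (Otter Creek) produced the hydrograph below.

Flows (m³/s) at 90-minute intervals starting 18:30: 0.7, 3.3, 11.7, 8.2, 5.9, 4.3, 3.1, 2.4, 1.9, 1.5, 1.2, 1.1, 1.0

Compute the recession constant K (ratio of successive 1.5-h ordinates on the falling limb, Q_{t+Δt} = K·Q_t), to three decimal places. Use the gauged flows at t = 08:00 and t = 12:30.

K ≈ 0.874

Using the recession-limb readings at t = 08:00 and t = 12:30: Q falls from 1.5 to 1.0 m³/s over 3 intervals.
K = (Q₂/Q₁)^(1/3) = (1.0/1.5)^(1/3) = 0.874.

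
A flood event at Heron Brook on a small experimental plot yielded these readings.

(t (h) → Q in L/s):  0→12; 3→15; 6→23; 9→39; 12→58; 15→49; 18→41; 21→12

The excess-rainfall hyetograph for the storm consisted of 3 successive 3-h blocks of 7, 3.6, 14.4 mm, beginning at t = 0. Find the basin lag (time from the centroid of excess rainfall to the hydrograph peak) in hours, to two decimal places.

Centroid of excess rainfall: t_c = Σ P_i·t̄_i / ΣP_i = 5.3880 h (block centres at 1.5, 4.5, 7.5 h).
Hydrograph peak occurs at t = 12 h, so basin lag t_L = 12 − 5.3880 = 6.61 h.

t_L ≈ 6.61 h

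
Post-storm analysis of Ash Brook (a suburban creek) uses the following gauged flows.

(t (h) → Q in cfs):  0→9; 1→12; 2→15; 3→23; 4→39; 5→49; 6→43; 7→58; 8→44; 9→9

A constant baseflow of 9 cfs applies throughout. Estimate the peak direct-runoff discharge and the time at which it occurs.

Subtracting baseflow gives direct-runoff ordinates: 0.0, 3.0, 6.0, 14.0, 30.0, 40.0, 34.0, 49.0, 35.0, 0.0 cfs.
The maximum is 49.0 cfs, occurring at the reading for t = 7 h.

Q_p = 49.0 cfs at t = 7 h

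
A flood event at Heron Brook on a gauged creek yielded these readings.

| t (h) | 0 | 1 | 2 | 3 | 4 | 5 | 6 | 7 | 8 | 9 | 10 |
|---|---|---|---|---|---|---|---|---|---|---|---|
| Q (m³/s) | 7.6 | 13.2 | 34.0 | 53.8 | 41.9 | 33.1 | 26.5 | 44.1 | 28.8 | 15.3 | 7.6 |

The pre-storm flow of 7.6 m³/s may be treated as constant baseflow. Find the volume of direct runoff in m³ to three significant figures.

Direct-runoff ordinates (Q − Q_b): 0.0, 5.6, 26.4, 46.2, 34.3, 25.5, 18.9, 36.5, 21.2, 7.7, 0.0 m³/s.
ΣQ_DR = 222.3 m³/s.
With Δt = 1 h = 3600 s, V = ΣQ_DR · Δt = 222.3 × 3600 = 8.00 × 10^5 m³.

V ≈ 8.00 × 10^5 m³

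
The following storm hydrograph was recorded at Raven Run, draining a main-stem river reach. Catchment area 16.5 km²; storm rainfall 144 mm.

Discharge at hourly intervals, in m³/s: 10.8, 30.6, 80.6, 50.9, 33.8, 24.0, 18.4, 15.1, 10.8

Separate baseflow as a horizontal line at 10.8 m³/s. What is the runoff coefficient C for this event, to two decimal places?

C ≈ 0.27

ΣQ_DR = 177.8 m³/s; V = ΣQ_DR·Δt = 6.401 × 10^5 m³.
Runoff depth d = V / A = 38.79 mm.
C = d / P = 38.79 / 144 = 0.27.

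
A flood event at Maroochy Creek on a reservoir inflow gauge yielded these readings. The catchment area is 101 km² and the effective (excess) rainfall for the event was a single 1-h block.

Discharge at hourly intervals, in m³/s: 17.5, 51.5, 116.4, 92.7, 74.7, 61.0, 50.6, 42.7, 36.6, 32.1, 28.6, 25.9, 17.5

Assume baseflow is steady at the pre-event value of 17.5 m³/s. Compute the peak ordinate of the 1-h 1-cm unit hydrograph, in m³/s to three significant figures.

U_p ≈ 66.0 m³/s

Direct runoff: 0.0, 34.0, 98.9, 75.2, 57.2, 43.5, 33.1, 25.2, 19.1, 14.6, 11.1, 8.4, 0.0 m³/s; ΣQ_DR = 420.3 m³/s, peak = 98.9 m³/s.
Runoff depth d = ΣQ_DR·Δt / A = 420.3 × 3600 / (101 km²) = 14.98 mm.
The 1-cm UH is the DRH scaled by (10 mm)/d, so U_p = 98.9 × 10/14.98 = 66.0 m³/s.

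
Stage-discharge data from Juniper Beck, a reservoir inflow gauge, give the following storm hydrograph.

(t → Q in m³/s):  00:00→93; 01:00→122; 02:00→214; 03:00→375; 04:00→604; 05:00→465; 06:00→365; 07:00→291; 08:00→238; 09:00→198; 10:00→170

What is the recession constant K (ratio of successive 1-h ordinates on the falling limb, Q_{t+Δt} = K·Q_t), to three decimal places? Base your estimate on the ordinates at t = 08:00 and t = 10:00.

K ≈ 0.845

Using the recession-limb readings at t = 08:00 and t = 10:00: Q falls from 238 to 170 m³/s over 2 intervals.
K = (Q₂/Q₁)^(1/2) = (170/238)^(1/2) = 0.845.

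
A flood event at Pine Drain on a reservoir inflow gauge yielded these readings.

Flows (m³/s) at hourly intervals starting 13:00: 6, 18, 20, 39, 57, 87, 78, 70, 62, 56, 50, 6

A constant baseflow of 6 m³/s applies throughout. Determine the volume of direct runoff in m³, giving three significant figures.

V ≈ 1.72 × 10^6 m³

Direct-runoff ordinates (Q − Q_b): 0.0, 12.0, 14.0, 33.0, 51.0, 81.0, 72.0, 64.0, 56.0, 50.0, 44.0, 0.0 m³/s.
ΣQ_DR = 477.0 m³/s.
With Δt = 1 h = 3600 s, V = ΣQ_DR · Δt = 477.0 × 3600 = 1.72 × 10^6 m³.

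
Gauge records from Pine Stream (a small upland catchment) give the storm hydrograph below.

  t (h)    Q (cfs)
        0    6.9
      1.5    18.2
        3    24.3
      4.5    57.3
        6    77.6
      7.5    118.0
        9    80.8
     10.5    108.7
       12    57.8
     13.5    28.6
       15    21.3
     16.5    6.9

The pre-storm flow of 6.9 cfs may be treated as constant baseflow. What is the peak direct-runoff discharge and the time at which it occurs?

Q_p = 111.1 cfs at t = 7.5 h

Subtracting baseflow gives direct-runoff ordinates: 0.0, 11.3, 17.4, 50.4, 70.7, 111.1, 73.9, 101.8, 50.9, 21.7, 14.4, 0.0 cfs.
The maximum is 111.1 cfs, occurring at the reading for t = 7.5 h.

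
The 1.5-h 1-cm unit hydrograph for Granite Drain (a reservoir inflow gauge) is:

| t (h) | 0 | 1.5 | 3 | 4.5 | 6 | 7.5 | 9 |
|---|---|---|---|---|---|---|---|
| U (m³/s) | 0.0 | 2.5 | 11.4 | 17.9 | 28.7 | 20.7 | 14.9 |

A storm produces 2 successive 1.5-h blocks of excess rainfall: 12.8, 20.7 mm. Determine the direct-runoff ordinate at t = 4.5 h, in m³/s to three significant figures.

By discrete convolution, Q_j = Σ (P_i / 10 mm) · U_{j−i}.
At t = 4.5 h (j=3): Q = (12.8/10)·17.9 + (20.7/10)·11.4 = 46.5 m³/s.

Q ≈ 46.5 m³/s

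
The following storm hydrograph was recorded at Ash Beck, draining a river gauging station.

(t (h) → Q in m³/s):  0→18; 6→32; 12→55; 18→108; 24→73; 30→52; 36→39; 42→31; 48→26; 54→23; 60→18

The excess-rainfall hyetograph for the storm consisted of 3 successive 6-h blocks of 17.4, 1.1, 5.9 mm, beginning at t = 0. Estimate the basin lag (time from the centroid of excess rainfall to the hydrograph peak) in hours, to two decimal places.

t_L ≈ 11.83 h

Centroid of excess rainfall: t_c = Σ P_i·t̄_i / ΣP_i = 6.1721 h (block centres at 3, 9, 15 h).
Hydrograph peak occurs at t = 18 h, so basin lag t_L = 18 − 6.1721 = 11.83 h.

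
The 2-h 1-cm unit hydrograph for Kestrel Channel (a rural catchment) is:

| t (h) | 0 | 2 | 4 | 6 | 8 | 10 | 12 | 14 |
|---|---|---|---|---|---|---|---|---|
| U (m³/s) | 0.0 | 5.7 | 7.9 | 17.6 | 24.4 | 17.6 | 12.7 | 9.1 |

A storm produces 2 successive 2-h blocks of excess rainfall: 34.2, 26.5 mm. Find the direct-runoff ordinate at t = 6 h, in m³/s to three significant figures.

Q ≈ 81.1 m³/s

By discrete convolution, Q_j = Σ (P_i / 10 mm) · U_{j−i}.
At t = 6 h (j=3): Q = (34.2/10)·17.6 + (26.5/10)·7.9 = 81.1 m³/s.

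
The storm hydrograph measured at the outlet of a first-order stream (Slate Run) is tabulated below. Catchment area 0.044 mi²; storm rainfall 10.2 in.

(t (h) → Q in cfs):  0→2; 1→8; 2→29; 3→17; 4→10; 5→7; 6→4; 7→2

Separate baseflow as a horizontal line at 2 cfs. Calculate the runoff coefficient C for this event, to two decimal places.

C ≈ 0.22

ΣQ_DR = 63.00 cfs; V = ΣQ_DR·Δt = 2.268 × 10^5 ft³.
Runoff depth d = V / A = 2.219 in.
C = d / P = 2.219 / 10.2 = 0.22.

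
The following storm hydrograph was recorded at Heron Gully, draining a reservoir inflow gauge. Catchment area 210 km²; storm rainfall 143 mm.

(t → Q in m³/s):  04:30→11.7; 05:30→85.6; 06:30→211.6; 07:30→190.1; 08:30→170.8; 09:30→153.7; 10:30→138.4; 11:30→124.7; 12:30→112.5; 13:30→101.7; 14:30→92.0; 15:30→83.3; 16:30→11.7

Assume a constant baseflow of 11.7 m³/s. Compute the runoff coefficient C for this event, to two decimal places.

ΣQ_DR = 1336 m³/s; V = ΣQ_DR·Δt = 4.809 × 10^6 m³.
Runoff depth d = V / A = 22.90 mm.
C = d / P = 22.90 / 143 = 0.16.

C ≈ 0.16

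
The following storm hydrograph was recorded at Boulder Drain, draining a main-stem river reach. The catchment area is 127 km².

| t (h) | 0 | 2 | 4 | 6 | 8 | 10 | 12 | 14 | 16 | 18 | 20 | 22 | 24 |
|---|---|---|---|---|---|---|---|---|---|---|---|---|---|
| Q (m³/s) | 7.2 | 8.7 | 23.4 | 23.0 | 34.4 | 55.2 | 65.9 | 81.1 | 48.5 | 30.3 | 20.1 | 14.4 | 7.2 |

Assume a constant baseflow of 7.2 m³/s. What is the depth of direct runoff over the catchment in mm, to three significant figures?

Direct runoff: 0.0, 1.5, 16.2, 15.8, 27.2, 48.0, 58.7, 73.9, 41.3, 23.1, 12.9, 7.2, 0.0 m³/s; ΣQ_DR = 325.8 m³/s.
V = ΣQ_DR · Δt = 325.8 × 7200 s = 2.346 × 10^6 m³.
Over A = 127 km², depth = V / A = 18.5 mm.

d ≈ 18.5 mm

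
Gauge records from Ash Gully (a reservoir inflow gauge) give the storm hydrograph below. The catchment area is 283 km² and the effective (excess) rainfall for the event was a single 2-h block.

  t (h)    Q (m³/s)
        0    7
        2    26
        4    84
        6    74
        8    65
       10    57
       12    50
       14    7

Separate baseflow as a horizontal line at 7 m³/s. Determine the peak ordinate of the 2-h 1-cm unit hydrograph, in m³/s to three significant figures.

Direct runoff: 0.0, 19.0, 77.0, 67.0, 58.0, 50.0, 43.0, 0.0 m³/s; ΣQ_DR = 314.0 m³/s, peak = 77.0 m³/s.
Runoff depth d = ΣQ_DR·Δt / A = 314.0 × 7200 / (283 km²) = 7.989 mm.
The 1-cm UH is the DRH scaled by (10 mm)/d, so U_p = 77.0 × 10/7.989 = 96.4 m³/s.

U_p ≈ 96.4 m³/s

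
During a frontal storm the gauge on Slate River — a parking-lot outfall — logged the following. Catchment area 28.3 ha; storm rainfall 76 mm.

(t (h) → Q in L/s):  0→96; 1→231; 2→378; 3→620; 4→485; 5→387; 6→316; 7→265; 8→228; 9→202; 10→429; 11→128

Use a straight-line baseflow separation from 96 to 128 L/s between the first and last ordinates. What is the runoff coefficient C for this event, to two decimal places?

C ≈ 0.41

ΣQ_DR = 2421 L/s; V = ΣQ_DR·Δt = 8.716 × 10^6 L.
Runoff depth d = V / A = 30.80 mm.
C = d / P = 30.80 / 76 = 0.41.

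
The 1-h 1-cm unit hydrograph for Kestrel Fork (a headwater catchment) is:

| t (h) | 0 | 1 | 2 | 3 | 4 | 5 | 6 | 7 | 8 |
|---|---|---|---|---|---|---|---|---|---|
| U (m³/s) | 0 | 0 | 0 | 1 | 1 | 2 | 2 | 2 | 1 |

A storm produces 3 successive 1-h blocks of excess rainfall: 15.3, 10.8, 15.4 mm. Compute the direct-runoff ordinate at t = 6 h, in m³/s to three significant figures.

By discrete convolution, Q_j = Σ (P_i / 10 mm) · U_{j−i}.
At t = 6 h (j=6): Q = (15.3/10)·2 + (10.8/10)·2 + (15.4/10)·1 = 6.76 m³/s.

Q ≈ 6.76 m³/s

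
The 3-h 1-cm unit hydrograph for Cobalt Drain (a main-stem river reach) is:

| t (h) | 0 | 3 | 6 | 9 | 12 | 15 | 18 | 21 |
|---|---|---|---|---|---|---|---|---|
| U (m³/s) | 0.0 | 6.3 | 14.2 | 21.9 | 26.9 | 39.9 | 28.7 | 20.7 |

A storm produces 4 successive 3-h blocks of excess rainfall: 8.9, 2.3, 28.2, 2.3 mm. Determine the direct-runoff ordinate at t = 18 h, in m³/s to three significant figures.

By discrete convolution, Q_j = Σ (P_i / 10 mm) · U_{j−i}.
At t = 18 h (j=6): Q = (8.9/10)·28.7 + (2.3/10)·39.9 + (28.2/10)·26.9 + (2.3/10)·21.9 = 116 m³/s.

Q ≈ 116 m³/s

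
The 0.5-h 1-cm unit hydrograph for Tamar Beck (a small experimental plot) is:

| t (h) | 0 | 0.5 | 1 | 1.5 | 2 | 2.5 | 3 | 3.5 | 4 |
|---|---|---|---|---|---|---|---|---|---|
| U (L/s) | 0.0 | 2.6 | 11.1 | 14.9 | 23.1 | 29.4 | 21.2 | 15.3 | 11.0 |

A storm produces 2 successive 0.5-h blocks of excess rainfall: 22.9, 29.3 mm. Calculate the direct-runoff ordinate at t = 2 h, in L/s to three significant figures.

Q ≈ 96.6 L/s

By discrete convolution, Q_j = Σ (P_i / 10 mm) · U_{j−i}.
At t = 2 h (j=4): Q = (22.9/10)·23.1 + (29.3/10)·14.9 = 96.6 L/s.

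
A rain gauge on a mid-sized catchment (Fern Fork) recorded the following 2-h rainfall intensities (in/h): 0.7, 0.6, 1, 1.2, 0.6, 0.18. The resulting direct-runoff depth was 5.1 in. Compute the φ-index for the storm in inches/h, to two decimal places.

φ ≈ 0.31 in/h

Only the 5 blocks with intensity above φ contribute runoff: 0.7, 0.6, 1, 1.2, 0.6 in/h.
Σ(I−φ)·Δt = d  ⇒  (0.7+0.6+1+1.2+0.6 − 5φ)·2 = 5.1
φ = (4.100 − 5.1/2) / 5 = 0.31 in/h.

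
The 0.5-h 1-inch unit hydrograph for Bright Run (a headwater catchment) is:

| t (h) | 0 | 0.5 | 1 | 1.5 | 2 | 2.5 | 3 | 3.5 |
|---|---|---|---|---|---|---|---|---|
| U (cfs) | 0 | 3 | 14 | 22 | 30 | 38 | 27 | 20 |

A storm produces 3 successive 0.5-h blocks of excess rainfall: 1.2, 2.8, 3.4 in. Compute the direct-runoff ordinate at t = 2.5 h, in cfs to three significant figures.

By discrete convolution, Q_j = Σ (P_i / 1 in) · U_{j−i}.
At t = 2.5 h (j=5): Q = (1.2/1)·38 + (2.8/1)·30 + (3.4/1)·22 = 204 cfs.

Q ≈ 204 cfs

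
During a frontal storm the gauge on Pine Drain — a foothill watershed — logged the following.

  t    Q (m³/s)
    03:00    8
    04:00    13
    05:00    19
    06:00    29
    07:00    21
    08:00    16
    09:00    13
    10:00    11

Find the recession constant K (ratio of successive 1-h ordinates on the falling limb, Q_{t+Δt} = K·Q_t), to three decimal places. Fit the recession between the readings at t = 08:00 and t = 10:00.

K ≈ 0.829

Using the recession-limb readings at t = 08:00 and t = 10:00: Q falls from 16 to 11 m³/s over 2 intervals.
K = (Q₂/Q₁)^(1/2) = (11/16)^(1/2) = 0.829.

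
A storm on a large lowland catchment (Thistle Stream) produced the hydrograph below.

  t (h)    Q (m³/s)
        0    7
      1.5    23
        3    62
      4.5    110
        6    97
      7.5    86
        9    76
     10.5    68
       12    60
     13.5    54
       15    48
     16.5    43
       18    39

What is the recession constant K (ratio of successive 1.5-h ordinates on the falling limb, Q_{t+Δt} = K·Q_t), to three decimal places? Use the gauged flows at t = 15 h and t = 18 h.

K ≈ 0.901

Using the recession-limb readings at t = 15 h and t = 18 h: Q falls from 48 to 39 m³/s over 2 intervals.
K = (Q₂/Q₁)^(1/2) = (39/48)^(1/2) = 0.901.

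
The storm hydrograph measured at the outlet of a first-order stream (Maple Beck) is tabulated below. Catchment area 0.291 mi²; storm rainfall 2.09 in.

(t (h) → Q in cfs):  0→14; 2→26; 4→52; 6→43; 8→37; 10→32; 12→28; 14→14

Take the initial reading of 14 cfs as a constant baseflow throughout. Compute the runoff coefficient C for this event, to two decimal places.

C ≈ 0.68

ΣQ_DR = 134.0 cfs; V = ΣQ_DR·Δt = 9.648 × 10^5 ft³.
Runoff depth d = V / A = 1.427 in.
C = d / P = 1.427 / 2.09 = 0.68.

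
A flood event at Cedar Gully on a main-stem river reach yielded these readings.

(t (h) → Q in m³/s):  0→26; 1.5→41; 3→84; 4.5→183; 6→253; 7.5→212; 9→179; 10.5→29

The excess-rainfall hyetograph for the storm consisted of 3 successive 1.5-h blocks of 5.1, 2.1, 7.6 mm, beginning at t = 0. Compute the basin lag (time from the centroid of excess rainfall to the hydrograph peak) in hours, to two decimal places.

Centroid of excess rainfall: t_c = Σ P_i·t̄_i / ΣP_i = 2.5034 h (block centres at 0.75, 2.25, 3.75 h).
Hydrograph peak occurs at t = 6 h, so basin lag t_L = 6 − 2.5034 = 3.50 h.

t_L ≈ 3.50 h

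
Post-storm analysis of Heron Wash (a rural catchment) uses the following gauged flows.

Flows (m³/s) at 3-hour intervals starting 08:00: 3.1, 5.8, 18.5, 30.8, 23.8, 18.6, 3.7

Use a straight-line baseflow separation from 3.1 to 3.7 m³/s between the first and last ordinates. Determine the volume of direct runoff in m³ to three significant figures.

V ≈ 8.69 × 10^5 m³

Direct-runoff ordinates (Q − Q_b): 0.00, 2.60, 15.20, 27.40, 20.30, 15.00, 0.00 m³/s.
ΣQ_DR = 80.50 m³/s.
With Δt = 3 h = 10800 s, V = ΣQ_DR · Δt = 80.50 × 10800 = 8.69 × 10^5 m³.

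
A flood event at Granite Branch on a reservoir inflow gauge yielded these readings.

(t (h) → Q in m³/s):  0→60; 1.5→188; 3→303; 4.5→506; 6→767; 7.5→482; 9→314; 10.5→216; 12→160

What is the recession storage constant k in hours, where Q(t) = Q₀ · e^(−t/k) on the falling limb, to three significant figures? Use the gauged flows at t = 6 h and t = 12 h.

k ≈ 3.83 h

On the falling limb, Q drops from 767 to 160 m³/s between t = 6 h and t = 12 h (Δt = 6 h).
k = −Δt / ln(Q₂/Q₁) = −6 / ln(160/767) = 3.83 h.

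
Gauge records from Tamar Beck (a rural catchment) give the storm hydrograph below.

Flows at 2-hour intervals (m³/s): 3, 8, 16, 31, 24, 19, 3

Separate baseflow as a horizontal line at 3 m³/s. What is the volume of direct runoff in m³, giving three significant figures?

V ≈ 5.98 × 10^5 m³

Direct-runoff ordinates (Q − Q_b): 0.0, 5.0, 13.0, 28.0, 21.0, 16.0, 0.0 m³/s.
ΣQ_DR = 83.00 m³/s.
With Δt = 2 h = 7200 s, V = ΣQ_DR · Δt = 83.00 × 7200 = 5.98 × 10^5 m³.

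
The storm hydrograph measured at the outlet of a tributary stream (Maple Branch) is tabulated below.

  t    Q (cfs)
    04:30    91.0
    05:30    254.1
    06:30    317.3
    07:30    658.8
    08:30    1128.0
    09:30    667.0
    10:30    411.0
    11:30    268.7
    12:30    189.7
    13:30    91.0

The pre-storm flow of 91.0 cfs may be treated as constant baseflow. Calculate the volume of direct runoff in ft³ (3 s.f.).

Direct-runoff ordinates (Q − Q_b): 0.0, 163.1, 226.3, 567.8, 1037.0, 576.0, 320.0, 177.7, 98.7, 0.0 cfs.
ΣQ_DR = 3167 cfs.
With Δt = 1 h = 3600 s, V = ΣQ_DR · Δt = 3167 × 3600 = 1.14 × 10^7 ft³.

V ≈ 1.14 × 10^7 ft³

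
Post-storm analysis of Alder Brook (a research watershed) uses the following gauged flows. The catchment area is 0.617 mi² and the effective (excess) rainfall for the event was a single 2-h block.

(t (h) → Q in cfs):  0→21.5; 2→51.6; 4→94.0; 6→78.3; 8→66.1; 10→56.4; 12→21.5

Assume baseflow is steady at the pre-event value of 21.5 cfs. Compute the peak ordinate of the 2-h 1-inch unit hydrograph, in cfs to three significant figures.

Direct runoff: 0.0, 30.1, 72.5, 56.8, 44.6, 34.9, 0.0 cfs; ΣQ_DR = 238.9 cfs, peak = 72.5 cfs.
Runoff depth d = ΣQ_DR·Δt / A = 238.9 × 7200 / (0.617 mi²) = 1.200 in.
The 1-inch UH is the DRH scaled by (1 in)/d, so U_p = 72.5 × 1/1.200 = 60.4 cfs.

U_p ≈ 60.4 cfs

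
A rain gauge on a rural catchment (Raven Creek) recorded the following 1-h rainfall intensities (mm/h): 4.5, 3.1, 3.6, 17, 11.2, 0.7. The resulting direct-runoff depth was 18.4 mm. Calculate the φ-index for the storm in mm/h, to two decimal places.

Only the 2 blocks with intensity above φ contribute runoff: 17, 11.2 mm/h.
Σ(I−φ)·Δt = d  ⇒  (17+11.2 − 2φ)·1 = 18.4
φ = (28.20 − 18.4/1) / 2 = 4.90 mm/h.

φ ≈ 4.90 mm/h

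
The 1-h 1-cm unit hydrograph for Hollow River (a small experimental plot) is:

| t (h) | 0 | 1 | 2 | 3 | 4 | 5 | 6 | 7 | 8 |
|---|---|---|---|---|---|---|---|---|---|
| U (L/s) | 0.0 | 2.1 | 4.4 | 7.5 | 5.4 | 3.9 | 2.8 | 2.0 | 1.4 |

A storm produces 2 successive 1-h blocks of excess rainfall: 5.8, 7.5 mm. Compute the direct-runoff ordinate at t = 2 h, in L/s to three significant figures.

By discrete convolution, Q_j = Σ (P_i / 10 mm) · U_{j−i}.
At t = 2 h (j=2): Q = (5.8/10)·4.4 + (7.5/10)·2.1 = 4.13 L/s.

Q ≈ 4.13 L/s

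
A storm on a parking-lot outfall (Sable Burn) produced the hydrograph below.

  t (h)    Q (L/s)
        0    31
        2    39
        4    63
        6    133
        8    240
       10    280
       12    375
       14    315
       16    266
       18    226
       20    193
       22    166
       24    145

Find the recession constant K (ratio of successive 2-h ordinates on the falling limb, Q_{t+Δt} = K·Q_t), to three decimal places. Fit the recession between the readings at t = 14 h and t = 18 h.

Using the recession-limb readings at t = 14 h and t = 18 h: Q falls from 315 to 226 L/s over 2 intervals.
K = (Q₂/Q₁)^(1/2) = (226/315)^(1/2) = 0.847.

K ≈ 0.847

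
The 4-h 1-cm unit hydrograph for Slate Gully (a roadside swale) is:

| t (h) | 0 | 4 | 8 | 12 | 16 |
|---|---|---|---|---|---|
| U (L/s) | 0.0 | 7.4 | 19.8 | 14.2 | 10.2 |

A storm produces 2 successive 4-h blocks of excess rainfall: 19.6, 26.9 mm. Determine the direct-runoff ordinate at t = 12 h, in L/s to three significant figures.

By discrete convolution, Q_j = Σ (P_i / 10 mm) · U_{j−i}.
At t = 12 h (j=3): Q = (19.6/10)·14.2 + (26.9/10)·19.8 = 81.1 L/s.

Q ≈ 81.1 L/s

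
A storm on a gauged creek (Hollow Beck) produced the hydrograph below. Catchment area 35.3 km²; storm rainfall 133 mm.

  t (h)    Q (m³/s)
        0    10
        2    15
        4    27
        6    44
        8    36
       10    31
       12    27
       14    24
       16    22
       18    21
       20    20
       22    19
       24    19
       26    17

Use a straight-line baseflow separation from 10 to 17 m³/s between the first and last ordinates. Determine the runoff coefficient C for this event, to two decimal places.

ΣQ_DR = 143.0 m³/s; V = ΣQ_DR·Δt = 1.030 × 10^6 m³.
Runoff depth d = V / A = 29.17 mm.
C = d / P = 29.17 / 133 = 0.22.

C ≈ 0.22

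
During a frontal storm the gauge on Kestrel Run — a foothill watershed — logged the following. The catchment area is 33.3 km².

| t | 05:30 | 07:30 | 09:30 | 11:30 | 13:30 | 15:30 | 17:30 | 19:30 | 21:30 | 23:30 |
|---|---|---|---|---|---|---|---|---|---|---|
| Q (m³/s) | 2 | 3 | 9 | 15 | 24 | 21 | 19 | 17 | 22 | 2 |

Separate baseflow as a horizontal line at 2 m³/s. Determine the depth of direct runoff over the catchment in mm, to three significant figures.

d ≈ 24.6 mm

Direct runoff: 0.0, 1.0, 7.0, 13.0, 22.0, 19.0, 17.0, 15.0, 20.0, 0.0 m³/s; ΣQ_DR = 114.0 m³/s.
V = ΣQ_DR · Δt = 114.0 × 7200 s = 8.208 × 10^5 m³.
Over A = 33.3 km², depth = V / A = 24.6 mm.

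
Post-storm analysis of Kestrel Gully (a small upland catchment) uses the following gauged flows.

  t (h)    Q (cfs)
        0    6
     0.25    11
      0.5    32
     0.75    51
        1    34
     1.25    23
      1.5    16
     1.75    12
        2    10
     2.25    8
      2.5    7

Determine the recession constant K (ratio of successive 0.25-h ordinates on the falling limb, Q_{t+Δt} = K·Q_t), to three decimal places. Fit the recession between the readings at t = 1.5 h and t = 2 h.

K ≈ 0.791

Using the recession-limb readings at t = 1.5 h and t = 2 h: Q falls from 16 to 10 cfs over 2 intervals.
K = (Q₂/Q₁)^(1/2) = (10/16)^(1/2) = 0.791.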